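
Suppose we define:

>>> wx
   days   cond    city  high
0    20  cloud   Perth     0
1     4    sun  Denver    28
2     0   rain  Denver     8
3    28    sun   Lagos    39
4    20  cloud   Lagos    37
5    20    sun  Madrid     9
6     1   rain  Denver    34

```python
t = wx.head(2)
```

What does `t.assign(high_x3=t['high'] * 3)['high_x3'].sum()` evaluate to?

take first 2 rows:
   days   cond    city  high
0    20  cloud   Perth     0
1     4    sun  Denver    28
add column high_x3 = t['high'] * 3:
   days   cond    city  high  high_x3
0    20  cloud   Perth     0        0
1     4    sun  Denver    28       84
So sum() = 84.

84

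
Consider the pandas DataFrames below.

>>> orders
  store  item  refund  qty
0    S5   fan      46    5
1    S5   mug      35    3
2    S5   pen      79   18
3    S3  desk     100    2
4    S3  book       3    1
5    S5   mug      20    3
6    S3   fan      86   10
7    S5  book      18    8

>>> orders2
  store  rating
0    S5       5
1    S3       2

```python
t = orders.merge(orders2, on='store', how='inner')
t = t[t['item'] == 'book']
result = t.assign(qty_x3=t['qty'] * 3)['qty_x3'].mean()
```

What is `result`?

merge on 'store' (how='inner') → 8 rows:
  store  item  refund  qty  rating
0    S5   fan      46    5       5
1    S5   mug      35    3       5
2    S5   pen      79   18       5
3    S3  desk     100    2       2
4    S3  book       3    1       2
5    S5   mug      20    3       5
6    S3   fan      86   10       2
7    S5  book      18    8       5
filter rows where item == 'book':
  store  item  refund  qty  rating
4    S3  book       3    1       2
7    S5  book      18    8       5
add column qty_x3 = t['qty'] * 3:
  store  item  refund  qty  rating  qty_x3
4    S3  book       3    1       2       3
7    S5  book      18    8       5      24
Then the mean of column 'qty_x3': 13.5

13.5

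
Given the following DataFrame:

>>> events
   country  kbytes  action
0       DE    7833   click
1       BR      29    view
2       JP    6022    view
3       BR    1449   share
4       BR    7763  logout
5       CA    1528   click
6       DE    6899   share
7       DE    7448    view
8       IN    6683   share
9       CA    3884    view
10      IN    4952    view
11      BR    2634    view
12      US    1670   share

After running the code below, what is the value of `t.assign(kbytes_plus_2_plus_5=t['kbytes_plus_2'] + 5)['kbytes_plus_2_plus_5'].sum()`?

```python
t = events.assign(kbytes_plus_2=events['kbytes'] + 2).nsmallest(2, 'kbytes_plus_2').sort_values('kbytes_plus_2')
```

add column kbytes_plus_2 = events['kbytes'] + 2:
   country  kbytes  action  kbytes_plus_2
0       DE    7833   click           7835
1       BR      29    view             31
2       JP    6022    view           6024
3       BR    1449   share           1451
4       BR    7763  logout           7765
5       CA    1528   click           1530
6       DE    6899   share           6901
7       DE    7448    view           7450
8       IN    6683   share           6685
9       CA    3884    view           3886
10      IN    4952    view           4954
11      BR    2634    view           2636
12      US    1670   share           1672
take 2 rows with smallest kbytes_plus_2:
  country  kbytes action  kbytes_plus_2
1      BR      29   view             31
3      BR    1449  share           1451
sort by kbytes_plus_2:
  country  kbytes action  kbytes_plus_2
1      BR      29   view             31
3      BR    1449  share           1451
add column kbytes_plus_2_plus_5 = t['kbytes_plus_2'] + 5:
  country  kbytes action  kbytes_plus_2  kbytes_plus_2_plus_5
1      BR      29   view             31                    36
3      BR    1449  share           1451                  1456

1492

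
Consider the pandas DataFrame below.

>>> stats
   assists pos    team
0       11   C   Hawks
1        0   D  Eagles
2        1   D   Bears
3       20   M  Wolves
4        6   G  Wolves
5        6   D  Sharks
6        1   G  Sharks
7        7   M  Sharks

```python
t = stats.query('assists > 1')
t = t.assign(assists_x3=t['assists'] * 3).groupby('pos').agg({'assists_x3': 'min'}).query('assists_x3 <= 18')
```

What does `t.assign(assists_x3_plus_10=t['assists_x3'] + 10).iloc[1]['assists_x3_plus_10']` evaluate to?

28

filter rows where assists > 1:
   assists pos    team
0       11   C   Hawks
3       20   M  Wolves
4        6   G  Wolves
5        6   D  Sharks
7        7   M  Sharks
add column assists_x3 = t['assists'] * 3:
   assists pos    team  assists_x3
0       11   C   Hawks          33
3       20   M  Wolves          60
4        6   G  Wolves          18
5        6   D  Sharks          18
7        7   M  Sharks          21
group by pos, min of assists_x3:
     assists_x3
pos            
C            33
D            18
G            18
M            21
filter rows where assists_x3 <= 18:
     assists_x3
pos            
D            18
G            18
add column assists_x3_plus_10 = t['assists_x3'] + 10:
     assists_x3  assists_x3_plus_10
pos                                
D            18                  28
G            18                  28
The value at position 1, column 'assists_x3_plus_10' is 28.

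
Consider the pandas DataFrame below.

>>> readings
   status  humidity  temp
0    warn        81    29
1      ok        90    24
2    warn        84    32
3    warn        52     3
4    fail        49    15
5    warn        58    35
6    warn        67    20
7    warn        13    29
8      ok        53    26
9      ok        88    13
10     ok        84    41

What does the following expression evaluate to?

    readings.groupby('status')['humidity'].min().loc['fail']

group by status, min of humidity:
status
fail    49
ok      53
warn    13
Name: humidity, dtype: int64
Then the value at index 'fail': 49

49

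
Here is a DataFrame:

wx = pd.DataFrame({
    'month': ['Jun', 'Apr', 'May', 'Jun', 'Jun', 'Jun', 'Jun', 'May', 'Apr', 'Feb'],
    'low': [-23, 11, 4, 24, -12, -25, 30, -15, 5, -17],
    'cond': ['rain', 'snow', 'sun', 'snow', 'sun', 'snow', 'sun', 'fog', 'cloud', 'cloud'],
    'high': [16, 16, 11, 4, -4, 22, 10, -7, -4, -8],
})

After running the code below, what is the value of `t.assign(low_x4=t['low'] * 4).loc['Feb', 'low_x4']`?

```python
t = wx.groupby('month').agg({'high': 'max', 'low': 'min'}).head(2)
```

group by month: max(high), min(low):
       high  low
month           
Apr      16    5
Feb      -8  -17
Jun      22  -25
May      11  -15
take first 2 rows:
       high  low
month           
Apr      16    5
Feb      -8  -17
add column low_x4 = t['low'] * 4:
       high  low  low_x4
month                   
Apr      16    5      20
Feb      -8  -17     -68
The value at row 'Feb', column 'low_x4' is -68.

-68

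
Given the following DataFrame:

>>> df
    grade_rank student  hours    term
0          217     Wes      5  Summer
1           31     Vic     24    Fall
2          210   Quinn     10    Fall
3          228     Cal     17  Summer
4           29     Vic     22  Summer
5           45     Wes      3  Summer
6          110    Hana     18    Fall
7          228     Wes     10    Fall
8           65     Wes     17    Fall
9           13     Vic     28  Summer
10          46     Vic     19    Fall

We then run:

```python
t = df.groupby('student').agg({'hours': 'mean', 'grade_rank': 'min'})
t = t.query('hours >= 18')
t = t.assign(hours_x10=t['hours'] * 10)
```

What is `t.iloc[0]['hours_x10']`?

group by student: mean(hours), min(grade_rank):
         hours  grade_rank
student                   
Cal      17.00         228
Hana     18.00         110
Quinn    10.00         210
Vic      23.25          13
Wes       8.75          45
filter rows where hours >= 18:
         hours  grade_rank
student                   
Hana     18.00         110
Vic      23.25          13
add column hours_x10 = t['hours'] * 10:
         hours  grade_rank  hours_x10
student                              
Hana     18.00         110      180.0
Vic      23.25          13      232.5

180.0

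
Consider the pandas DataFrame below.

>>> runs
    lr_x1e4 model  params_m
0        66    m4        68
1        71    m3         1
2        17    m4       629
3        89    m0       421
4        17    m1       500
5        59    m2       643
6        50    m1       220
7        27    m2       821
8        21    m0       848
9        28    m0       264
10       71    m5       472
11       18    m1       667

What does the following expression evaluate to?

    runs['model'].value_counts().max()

3

value_counts of model:
model
m0    3
m1    3
m4    2
m2    2
m3    1
m5    1
Name: count, dtype: int64
max of the resulting series → 3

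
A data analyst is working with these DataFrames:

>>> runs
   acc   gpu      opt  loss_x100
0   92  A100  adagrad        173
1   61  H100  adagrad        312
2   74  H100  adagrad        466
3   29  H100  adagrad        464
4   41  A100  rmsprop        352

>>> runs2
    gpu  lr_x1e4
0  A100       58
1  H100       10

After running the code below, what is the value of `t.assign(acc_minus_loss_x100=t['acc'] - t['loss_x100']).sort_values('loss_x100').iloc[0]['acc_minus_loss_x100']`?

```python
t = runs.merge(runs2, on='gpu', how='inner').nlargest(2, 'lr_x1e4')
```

-81

merge on 'gpu' (how='inner') → 5 rows:
   acc   gpu      opt  loss_x100  lr_x1e4
0   92  A100  adagrad        173       58
1   61  H100  adagrad        312       10
2   74  H100  adagrad        466       10
3   29  H100  adagrad        464       10
4   41  A100  rmsprop        352       58
take 2 rows with largest lr_x1e4:
   acc   gpu      opt  loss_x100  lr_x1e4
0   92  A100  adagrad        173       58
4   41  A100  rmsprop        352       58
add column acc_minus_loss_x100 = t['acc'] - t['loss_x100']:
   acc   gpu      opt  loss_x100  lr_x1e4  acc_minus_loss_x100
0   92  A100  adagrad        173       58                  -81
4   41  A100  rmsprop        352       58                 -311
sort by loss_x100:
   acc   gpu      opt  loss_x100  lr_x1e4  acc_minus_loss_x100
0   92  A100  adagrad        173       58                  -81
4   41  A100  rmsprop        352       58                 -311
value at position 0, column 'acc_minus_loss_x100' → -81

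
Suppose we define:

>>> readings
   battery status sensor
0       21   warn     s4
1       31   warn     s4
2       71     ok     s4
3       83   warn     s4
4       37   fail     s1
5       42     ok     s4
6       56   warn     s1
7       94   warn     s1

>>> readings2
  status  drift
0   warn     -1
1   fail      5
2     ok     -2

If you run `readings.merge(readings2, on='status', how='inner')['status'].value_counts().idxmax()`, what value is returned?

warn

merge on 'status' (how='inner') → 8 rows:
   battery status sensor  drift
0       21   warn     s4     -1
1       31   warn     s4     -1
2       71     ok     s4     -2
3       83   warn     s4     -1
4       37   fail     s1      5
5       42     ok     s4     -2
6       56   warn     s1     -1
7       94   warn     s1     -1
value_counts of status:
status
warn    5
ok      2
fail    1
Name: count, dtype: int64
The label with the largest value is warn.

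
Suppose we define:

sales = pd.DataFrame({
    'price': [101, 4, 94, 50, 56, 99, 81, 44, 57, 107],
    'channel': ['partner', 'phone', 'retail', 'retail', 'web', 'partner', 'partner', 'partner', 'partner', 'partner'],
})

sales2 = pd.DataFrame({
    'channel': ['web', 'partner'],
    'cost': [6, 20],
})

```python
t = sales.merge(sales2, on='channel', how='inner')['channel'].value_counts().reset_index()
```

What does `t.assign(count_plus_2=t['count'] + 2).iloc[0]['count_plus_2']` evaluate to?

merge on 'channel' (how='inner') → 7 rows:
   price  channel  cost
0    101  partner    20
1     56      web     6
2     99  partner    20
3     81  partner    20
4     44  partner    20
5     57  partner    20
6    107  partner    20
value_counts of channel:
channel
partner    6
web        1
Name: count, dtype: int64
reset_index():
   channel  count
0  partner      6
1      web      1
add column count_plus_2 = t['count'] + 2:
   channel  count  count_plus_2
0  partner      6             8
1      web      1             3
So iloc[0]['count_plus_2'] = 8.

8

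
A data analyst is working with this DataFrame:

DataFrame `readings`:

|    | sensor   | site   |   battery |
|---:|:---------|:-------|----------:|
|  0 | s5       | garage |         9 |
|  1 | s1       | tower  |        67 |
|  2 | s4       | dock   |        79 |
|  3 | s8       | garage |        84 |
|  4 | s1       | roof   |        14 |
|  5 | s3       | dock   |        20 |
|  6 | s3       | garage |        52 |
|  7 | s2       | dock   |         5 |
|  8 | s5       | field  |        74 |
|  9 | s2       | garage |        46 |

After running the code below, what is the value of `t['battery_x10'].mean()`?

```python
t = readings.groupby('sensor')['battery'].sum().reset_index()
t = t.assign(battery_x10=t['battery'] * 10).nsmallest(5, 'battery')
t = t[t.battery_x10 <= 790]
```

group by sensor, sum of battery:
sensor
s1    81
s2    51
s3    72
s4    79
s5    83
s8    84
Name: battery, dtype: int64
reset_index():
  sensor  battery
0     s1       81
1     s2       51
2     s3       72
3     s4       79
4     s5       83
5     s8       84
add column battery_x10 = t['battery'] * 10:
  sensor  battery  battery_x10
0     s1       81          810
1     s2       51          510
2     s3       72          720
3     s4       79          790
4     s5       83          830
5     s8       84          840
take 5 rows with smallest battery:
  sensor  battery  battery_x10
1     s2       51          510
2     s3       72          720
3     s4       79          790
0     s1       81          810
4     s5       83          830
filter rows where battery_x10 <= 790:
  sensor  battery  battery_x10
1     s2       51          510
2     s3       72          720
3     s4       79          790
Finally, mean of column 'battery_x10' = 673.333333333.

673.333333333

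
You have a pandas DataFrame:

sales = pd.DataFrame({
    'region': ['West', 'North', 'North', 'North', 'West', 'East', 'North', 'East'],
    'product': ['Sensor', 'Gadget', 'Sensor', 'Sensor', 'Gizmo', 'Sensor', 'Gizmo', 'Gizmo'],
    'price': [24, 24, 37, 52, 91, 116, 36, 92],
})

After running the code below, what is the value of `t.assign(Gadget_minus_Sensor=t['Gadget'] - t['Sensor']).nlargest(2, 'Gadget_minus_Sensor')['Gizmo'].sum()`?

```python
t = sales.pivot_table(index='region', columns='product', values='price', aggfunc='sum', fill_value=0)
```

127

pivot: rows=region, cols=product, sum(price):
product  Gadget  Gizmo  Sensor
region                        
East          0     92     116
North        24     36      89
West          0     91      24
add column Gadget_minus_Sensor = t['Gadget'] - t['Sensor']:
product  Gadget  Gizmo  Sensor  Gadget_minus_Sensor
region                                             
East          0     92     116                 -116
North        24     36      89                  -65
West          0     91      24                  -24
take 2 rows with largest Gadget_minus_Sensor:
product  Gadget  Gizmo  Sensor  Gadget_minus_Sensor
region                                             
West          0     91      24                  -24
North        24     36      89                  -65
Taking the sum of column 'Gizmo' gives 127.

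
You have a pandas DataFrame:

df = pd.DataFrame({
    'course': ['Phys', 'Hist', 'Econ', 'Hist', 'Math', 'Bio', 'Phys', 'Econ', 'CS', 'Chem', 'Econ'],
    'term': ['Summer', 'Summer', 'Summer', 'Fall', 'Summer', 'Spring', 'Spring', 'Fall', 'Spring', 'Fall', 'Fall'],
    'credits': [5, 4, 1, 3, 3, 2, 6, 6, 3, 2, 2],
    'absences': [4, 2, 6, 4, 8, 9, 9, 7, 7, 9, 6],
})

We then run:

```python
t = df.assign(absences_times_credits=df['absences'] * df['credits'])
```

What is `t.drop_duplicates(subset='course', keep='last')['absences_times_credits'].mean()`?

22.7142857143

add column absences_times_credits = df['absences'] * df['credits']:
   course    term  credits  absences  absences_times_credits
0    Phys  Summer        5         4                      20
1    Hist  Summer        4         2                       8
2    Econ  Summer        1         6                       6
3    Hist    Fall        3         4                      12
4    Math  Summer        3         8                      24
5     Bio  Spring        2         9                      18
6    Phys  Spring        6         9                      54
7    Econ    Fall        6         7                      42
8      CS  Spring        3         7                      21
9    Chem    Fall        2         9                      18
10   Econ    Fall        2         6                      12
drop duplicate course (keep=last):
   course    term  credits  absences  absences_times_credits
3    Hist    Fall        3         4                      12
4    Math  Summer        3         8                      24
5     Bio  Spring        2         9                      18
6    Phys  Spring        6         9                      54
8      CS  Spring        3         7                      21
9    Chem    Fall        2         9                      18
10   Econ    Fall        2         6                      12
Taking the mean of column 'absences_times_credits' gives 22.7142857143.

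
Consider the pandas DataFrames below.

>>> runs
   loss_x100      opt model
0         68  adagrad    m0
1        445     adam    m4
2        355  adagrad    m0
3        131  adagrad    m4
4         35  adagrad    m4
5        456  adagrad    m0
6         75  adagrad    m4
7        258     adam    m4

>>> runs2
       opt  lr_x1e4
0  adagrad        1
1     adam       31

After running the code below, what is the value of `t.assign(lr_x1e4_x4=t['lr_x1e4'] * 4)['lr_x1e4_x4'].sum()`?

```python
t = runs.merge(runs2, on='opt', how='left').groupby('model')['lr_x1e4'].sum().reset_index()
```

272

merge on 'opt' (how='left') → 8 rows:
   loss_x100      opt model  lr_x1e4
0         68  adagrad    m0        1
1        445     adam    m4       31
2        355  adagrad    m0        1
3        131  adagrad    m4        1
4         35  adagrad    m4        1
5        456  adagrad    m0        1
6         75  adagrad    m4        1
7        258     adam    m4       31
group by model, sum of lr_x1e4:
model
m0     3
m4    65
Name: lr_x1e4, dtype: int64
reset_index():
  model  lr_x1e4
0    m0        3
1    m4       65
add column lr_x1e4_x4 = t['lr_x1e4'] * 4:
  model  lr_x1e4  lr_x1e4_x4
0    m0        3          12
1    m4       65         260
So sum() = 272.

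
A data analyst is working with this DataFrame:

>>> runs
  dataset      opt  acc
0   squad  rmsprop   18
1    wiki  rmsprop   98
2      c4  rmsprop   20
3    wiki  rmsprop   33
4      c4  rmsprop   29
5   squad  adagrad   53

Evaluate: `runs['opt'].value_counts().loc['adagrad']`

value_counts of opt:
opt
rmsprop    5
adagrad    1
Name: count, dtype: int64
The value at index 'adagrad' is 1.

1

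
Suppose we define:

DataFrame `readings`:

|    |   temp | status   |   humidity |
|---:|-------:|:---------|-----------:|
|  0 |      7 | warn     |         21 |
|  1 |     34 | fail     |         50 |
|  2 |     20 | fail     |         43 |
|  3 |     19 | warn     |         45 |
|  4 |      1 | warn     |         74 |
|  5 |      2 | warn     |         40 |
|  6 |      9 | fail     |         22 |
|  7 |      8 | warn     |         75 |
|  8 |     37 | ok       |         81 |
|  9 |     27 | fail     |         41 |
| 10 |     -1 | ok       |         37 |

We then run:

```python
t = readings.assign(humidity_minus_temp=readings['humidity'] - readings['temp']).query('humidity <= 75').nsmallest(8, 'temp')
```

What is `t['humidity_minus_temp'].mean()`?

add column humidity_minus_temp = readings['humidity'] - readings['temp']:
    temp status  humidity  humidity_minus_temp
0      7   warn        21                   14
1     34   fail        50                   16
2     20   fail        43                   23
3     19   warn        45                   26
4      1   warn        74                   73
5      2   warn        40                   38
6      9   fail        22                   13
7      8   warn        75                   67
8     37     ok        81                   44
9     27   fail        41                   14
10    -1     ok        37                   38
filter rows where humidity <= 75:
    temp status  humidity  humidity_minus_temp
0      7   warn        21                   14
1     34   fail        50                   16
2     20   fail        43                   23
3     19   warn        45                   26
4      1   warn        74                   73
5      2   warn        40                   38
6      9   fail        22                   13
7      8   warn        75                   67
9     27   fail        41                   14
10    -1     ok        37                   38
take 8 rows with smallest temp:
    temp status  humidity  humidity_minus_temp
10    -1     ok        37                   38
4      1   warn        74                   73
5      2   warn        40                   38
0      7   warn        21                   14
7      8   warn        75                   67
6      9   fail        22                   13
3     19   warn        45                   26
2     20   fail        43                   23

36.5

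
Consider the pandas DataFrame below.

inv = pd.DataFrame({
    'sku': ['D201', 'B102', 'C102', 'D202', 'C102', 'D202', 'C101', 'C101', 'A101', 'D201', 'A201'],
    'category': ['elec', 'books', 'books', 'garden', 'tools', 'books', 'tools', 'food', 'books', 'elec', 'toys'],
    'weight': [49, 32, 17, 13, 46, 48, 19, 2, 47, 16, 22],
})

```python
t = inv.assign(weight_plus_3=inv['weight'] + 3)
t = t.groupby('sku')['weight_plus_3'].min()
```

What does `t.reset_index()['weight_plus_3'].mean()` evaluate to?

add column weight_plus_3 = inv['weight'] + 3:
     sku category  weight  weight_plus_3
0   D201     elec      49             52
1   B102    books      32             35
2   C102    books      17             20
3   D202   garden      13             16
4   C102    tools      46             49
5   D202    books      48             51
6   C101    tools      19             22
7   C101     food       2              5
8   A101    books      47             50
9   D201     elec      16             19
10  A201     toys      22             25
group by sku, min of weight_plus_3:
sku
A101    50
A201    25
B102    35
C101     5
C102    20
D201    19
D202    16
Name: weight_plus_3, dtype: int64
reset_index():
    sku  weight_plus_3
0  A101             50
1  A201             25
2  B102             35
3  C101              5
4  C102             20
5  D201             19
6  D202             16

24.2857142857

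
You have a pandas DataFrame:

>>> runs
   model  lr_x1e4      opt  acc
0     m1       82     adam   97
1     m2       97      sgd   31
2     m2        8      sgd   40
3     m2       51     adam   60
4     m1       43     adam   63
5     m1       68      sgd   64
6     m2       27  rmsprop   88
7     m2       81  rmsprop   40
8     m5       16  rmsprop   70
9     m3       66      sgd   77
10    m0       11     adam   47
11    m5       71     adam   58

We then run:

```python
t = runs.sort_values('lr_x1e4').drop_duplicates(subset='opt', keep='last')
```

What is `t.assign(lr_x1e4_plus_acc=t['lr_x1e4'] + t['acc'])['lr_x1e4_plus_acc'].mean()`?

sort by lr_x1e4:
   model  lr_x1e4      opt  acc
2     m2        8      sgd   40
10    m0       11     adam   47
8     m5       16  rmsprop   70
6     m2       27  rmsprop   88
4     m1       43     adam   63
3     m2       51     adam   60
9     m3       66      sgd   77
5     m1       68      sgd   64
11    m5       71     adam   58
7     m2       81  rmsprop   40
0     m1       82     adam   97
1     m2       97      sgd   31
drop duplicate opt (keep=last):
  model  lr_x1e4      opt  acc
7    m2       81  rmsprop   40
0    m1       82     adam   97
1    m2       97      sgd   31
add column lr_x1e4_plus_acc = t['lr_x1e4'] + t['acc']:
  model  lr_x1e4      opt  acc  lr_x1e4_plus_acc
7    m2       81  rmsprop   40               121
0    m1       82     adam   97               179
1    m2       97      sgd   31               128
Reading off the mean of column 'lr_x1e4_plus_acc', we get 142.666666667.

142.666666667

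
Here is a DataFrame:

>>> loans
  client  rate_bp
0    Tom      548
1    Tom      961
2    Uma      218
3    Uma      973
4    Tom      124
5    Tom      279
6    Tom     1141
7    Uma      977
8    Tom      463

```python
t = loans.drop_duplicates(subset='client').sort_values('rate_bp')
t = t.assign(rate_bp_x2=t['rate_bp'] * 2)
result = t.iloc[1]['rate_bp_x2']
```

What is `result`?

drop duplicate client (keep=first):
  client  rate_bp
0    Tom      548
2    Uma      218
sort by rate_bp:
  client  rate_bp
2    Uma      218
0    Tom      548
add column rate_bp_x2 = t['rate_bp'] * 2:
  client  rate_bp  rate_bp_x2
2    Uma      218         436
0    Tom      548        1096
So iloc[1]['rate_bp_x2'] = 1096.

1096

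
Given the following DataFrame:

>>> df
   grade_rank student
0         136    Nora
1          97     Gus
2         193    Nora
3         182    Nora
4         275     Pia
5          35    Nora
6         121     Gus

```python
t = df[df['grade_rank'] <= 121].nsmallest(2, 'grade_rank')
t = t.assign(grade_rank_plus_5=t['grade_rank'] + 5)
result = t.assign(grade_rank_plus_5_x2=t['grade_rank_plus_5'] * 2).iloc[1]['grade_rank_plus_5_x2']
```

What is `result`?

204

filter rows where grade_rank <= 121:
   grade_rank student
1          97     Gus
5          35    Nora
6         121     Gus
take 2 rows with smallest grade_rank:
   grade_rank student
5          35    Nora
1          97     Gus
add column grade_rank_plus_5 = t['grade_rank'] + 5:
   grade_rank student  grade_rank_plus_5
5          35    Nora                 40
1          97     Gus                102
add column grade_rank_plus_5_x2 = t['grade_rank_plus_5'] * 2:
   grade_rank student  grade_rank_plus_5  grade_rank_plus_5_x2
5          35    Nora                 40                    80
1          97     Gus                102                   204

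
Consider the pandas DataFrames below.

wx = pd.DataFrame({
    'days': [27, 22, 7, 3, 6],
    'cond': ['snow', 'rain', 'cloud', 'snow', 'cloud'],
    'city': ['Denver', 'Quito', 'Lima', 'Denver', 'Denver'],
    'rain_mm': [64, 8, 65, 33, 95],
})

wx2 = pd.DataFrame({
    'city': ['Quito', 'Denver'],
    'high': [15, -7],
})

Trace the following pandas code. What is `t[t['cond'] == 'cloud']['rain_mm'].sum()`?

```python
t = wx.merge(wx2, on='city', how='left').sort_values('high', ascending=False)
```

merge on 'city' (how='left') → 5 rows:
   days   cond    city  rain_mm  high
0    27   snow  Denver       64  -7.0
1    22   rain   Quito        8  15.0
2     7  cloud    Lima       65   NaN
3     3   snow  Denver       33  -7.0
4     6  cloud  Denver       95  -7.0
sort by high descending:
   days   cond    city  rain_mm  high
1    22   rain   Quito        8  15.0
0    27   snow  Denver       64  -7.0
3     3   snow  Denver       33  -7.0
4     6  cloud  Denver       95  -7.0
2     7  cloud    Lima       65   NaN
filter rows where cond == 'cloud':
   days   cond    city  rain_mm  high
4     6  cloud  Denver       95  -7.0
2     7  cloud    Lima       65   NaN

160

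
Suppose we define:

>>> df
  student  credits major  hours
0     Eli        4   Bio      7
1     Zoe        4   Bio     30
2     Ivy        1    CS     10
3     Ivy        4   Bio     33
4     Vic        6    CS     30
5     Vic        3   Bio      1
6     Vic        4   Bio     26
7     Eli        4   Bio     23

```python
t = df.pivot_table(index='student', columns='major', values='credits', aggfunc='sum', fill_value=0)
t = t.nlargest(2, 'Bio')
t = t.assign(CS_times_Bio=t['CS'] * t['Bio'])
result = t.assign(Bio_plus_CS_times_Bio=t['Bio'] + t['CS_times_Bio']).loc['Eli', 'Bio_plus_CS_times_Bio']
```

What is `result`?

pivot: rows=student, cols=major, sum(credits):
major    Bio  CS
student         
Eli        8   0
Ivy        4   1
Vic        7   6
Zoe        4   0
take 2 rows with largest Bio:
major    Bio  CS
student         
Eli        8   0
Vic        7   6
add column CS_times_Bio = t['CS'] * t['Bio']:
major    Bio  CS  CS_times_Bio
student                       
Eli        8   0             0
Vic        7   6            42
add column Bio_plus_CS_times_Bio = t['Bio'] + t['CS_times_Bio']:
major    Bio  CS  CS_times_Bio  Bio_plus_CS_times_Bio
student                                              
Eli        8   0             0                      8
Vic        7   6            42                     49

8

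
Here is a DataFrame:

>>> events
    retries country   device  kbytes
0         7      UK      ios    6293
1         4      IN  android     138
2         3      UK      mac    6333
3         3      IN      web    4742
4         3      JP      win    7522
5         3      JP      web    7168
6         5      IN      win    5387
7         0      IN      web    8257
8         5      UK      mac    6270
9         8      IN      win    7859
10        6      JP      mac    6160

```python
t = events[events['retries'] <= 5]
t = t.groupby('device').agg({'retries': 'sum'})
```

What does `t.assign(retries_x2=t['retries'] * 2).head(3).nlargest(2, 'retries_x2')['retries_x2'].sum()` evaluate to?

filter rows where retries <= 5:
   retries country   device  kbytes
1        4      IN  android     138
2        3      UK      mac    6333
3        3      IN      web    4742
4        3      JP      win    7522
5        3      JP      web    7168
6        5      IN      win    5387
7        0      IN      web    8257
8        5      UK      mac    6270
group by device, sum of retries:
         retries
device          
android        4
mac            8
web            6
win            8
add column retries_x2 = t['retries'] * 2:
         retries  retries_x2
device                      
android        4           8
mac            8          16
web            6          12
win            8          16
take first 3 rows:
         retries  retries_x2
device                      
android        4           8
mac            8          16
web            6          12
take 2 rows with largest retries_x2:
        retries  retries_x2
device                     
mac           8          16
web           6          12
The sum of column 'retries_x2' is 28.

28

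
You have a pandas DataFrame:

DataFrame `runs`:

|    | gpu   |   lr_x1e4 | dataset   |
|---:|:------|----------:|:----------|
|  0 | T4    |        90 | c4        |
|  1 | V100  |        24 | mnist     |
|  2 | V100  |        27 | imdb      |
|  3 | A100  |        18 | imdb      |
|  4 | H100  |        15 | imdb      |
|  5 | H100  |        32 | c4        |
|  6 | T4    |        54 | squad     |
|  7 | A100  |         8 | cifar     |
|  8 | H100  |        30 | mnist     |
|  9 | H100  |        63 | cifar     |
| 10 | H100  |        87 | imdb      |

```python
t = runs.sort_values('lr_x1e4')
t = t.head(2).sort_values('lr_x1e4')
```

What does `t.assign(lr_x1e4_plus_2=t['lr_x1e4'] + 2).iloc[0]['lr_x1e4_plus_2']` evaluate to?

10

sort by lr_x1e4:
     gpu  lr_x1e4 dataset
7   A100        8   cifar
4   H100       15    imdb
3   A100       18    imdb
1   V100       24   mnist
2   V100       27    imdb
8   H100       30   mnist
5   H100       32      c4
6     T4       54   squad
9   H100       63   cifar
10  H100       87    imdb
0     T4       90      c4
take first 2 rows:
    gpu  lr_x1e4 dataset
7  A100        8   cifar
4  H100       15    imdb
sort by lr_x1e4:
    gpu  lr_x1e4 dataset
7  A100        8   cifar
4  H100       15    imdb
add column lr_x1e4_plus_2 = t['lr_x1e4'] + 2:
    gpu  lr_x1e4 dataset  lr_x1e4_plus_2
7  A100        8   cifar              10
4  H100       15    imdb              17
Then the value at position 0, column 'lr_x1e4_plus_2': 10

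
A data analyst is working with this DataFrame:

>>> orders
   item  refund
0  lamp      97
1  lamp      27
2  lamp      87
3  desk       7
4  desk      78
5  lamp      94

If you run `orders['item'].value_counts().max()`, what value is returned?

4

value_counts of item:
item
lamp    4
desk    2
Name: count, dtype: int64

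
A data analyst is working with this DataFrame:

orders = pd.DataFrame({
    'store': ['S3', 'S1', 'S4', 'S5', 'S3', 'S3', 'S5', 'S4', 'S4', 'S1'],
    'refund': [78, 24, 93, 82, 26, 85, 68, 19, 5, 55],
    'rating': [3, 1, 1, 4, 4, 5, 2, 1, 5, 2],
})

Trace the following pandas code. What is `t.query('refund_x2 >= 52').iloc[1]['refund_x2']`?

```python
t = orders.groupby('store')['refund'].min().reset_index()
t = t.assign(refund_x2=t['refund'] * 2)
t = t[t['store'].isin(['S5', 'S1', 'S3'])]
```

136

group by store, min of refund:
store
S1    24
S3    26
S4     5
S5    68
Name: refund, dtype: int64
reset_index():
  store  refund
0    S1      24
1    S3      26
2    S4       5
3    S5      68
add column refund_x2 = t['refund'] * 2:
  store  refund  refund_x2
0    S1      24         48
1    S3      26         52
2    S4       5         10
3    S5      68        136
filter rows where store in ['S5', 'S1', 'S3']:
  store  refund  refund_x2
0    S1      24         48
1    S3      26         52
3    S5      68        136
filter rows where refund_x2 >= 52:
  store  refund  refund_x2
1    S3      26         52
3    S5      68        136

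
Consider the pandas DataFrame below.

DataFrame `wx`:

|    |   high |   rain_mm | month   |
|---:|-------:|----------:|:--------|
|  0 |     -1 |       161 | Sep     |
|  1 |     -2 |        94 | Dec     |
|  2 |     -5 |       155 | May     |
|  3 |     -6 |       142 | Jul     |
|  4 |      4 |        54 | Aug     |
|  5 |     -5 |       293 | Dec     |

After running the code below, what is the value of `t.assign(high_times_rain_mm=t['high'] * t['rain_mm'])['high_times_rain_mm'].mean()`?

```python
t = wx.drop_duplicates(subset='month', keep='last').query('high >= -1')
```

drop duplicate month (keep=last):
   high  rain_mm month
0    -1      161   Sep
2    -5      155   May
3    -6      142   Jul
4     4       54   Aug
5    -5      293   Dec
filter rows where high >= -1:
   high  rain_mm month
0    -1      161   Sep
4     4       54   Aug
add column high_times_rain_mm = t['high'] * t['rain_mm']:
   high  rain_mm month  high_times_rain_mm
0    -1      161   Sep                -161
4     4       54   Aug                 216

27.5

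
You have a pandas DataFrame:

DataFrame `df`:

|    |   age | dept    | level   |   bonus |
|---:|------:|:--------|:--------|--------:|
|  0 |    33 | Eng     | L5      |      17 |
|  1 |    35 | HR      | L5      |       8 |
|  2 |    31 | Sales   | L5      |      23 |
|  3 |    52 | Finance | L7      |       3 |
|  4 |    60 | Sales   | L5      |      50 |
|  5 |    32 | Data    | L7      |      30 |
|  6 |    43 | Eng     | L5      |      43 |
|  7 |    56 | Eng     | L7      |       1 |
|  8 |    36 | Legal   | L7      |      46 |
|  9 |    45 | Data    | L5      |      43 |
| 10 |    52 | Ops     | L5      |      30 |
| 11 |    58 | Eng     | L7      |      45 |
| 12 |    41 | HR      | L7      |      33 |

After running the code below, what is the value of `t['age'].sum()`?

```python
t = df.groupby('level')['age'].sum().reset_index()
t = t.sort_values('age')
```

group by level, sum of age:
level
L5    299
L7    275
Name: age, dtype: int64
reset_index():
  level  age
0    L5  299
1    L7  275
sort by age:
  level  age
1    L7  275
0    L5  299
Finally, sum of column 'age' = 574.

574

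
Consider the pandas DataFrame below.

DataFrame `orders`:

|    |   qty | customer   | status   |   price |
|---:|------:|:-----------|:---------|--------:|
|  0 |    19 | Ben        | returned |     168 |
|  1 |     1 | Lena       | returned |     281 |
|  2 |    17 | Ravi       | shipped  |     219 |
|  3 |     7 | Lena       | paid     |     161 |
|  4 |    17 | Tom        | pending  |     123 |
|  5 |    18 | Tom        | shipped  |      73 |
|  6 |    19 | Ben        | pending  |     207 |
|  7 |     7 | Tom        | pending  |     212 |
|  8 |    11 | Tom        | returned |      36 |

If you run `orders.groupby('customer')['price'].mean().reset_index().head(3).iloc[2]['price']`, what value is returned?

group by customer, mean of price:
customer
Ben     187.5
Lena    221.0
Ravi    219.0
Tom     111.0
Name: price, dtype: float64
reset_index():
  customer  price
0      Ben  187.5
1     Lena  221.0
2     Ravi  219.0
3      Tom  111.0
take first 3 rows:
  customer  price
0      Ben  187.5
1     Lena  221.0
2     Ravi  219.0
Taking the value at position 2, column 'price' gives 219.0.

219.0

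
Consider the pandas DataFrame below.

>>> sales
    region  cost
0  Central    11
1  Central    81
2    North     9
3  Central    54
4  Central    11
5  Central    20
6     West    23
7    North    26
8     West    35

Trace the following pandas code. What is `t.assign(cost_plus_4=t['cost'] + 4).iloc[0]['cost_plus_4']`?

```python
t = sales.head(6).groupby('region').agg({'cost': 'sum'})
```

181

take first 6 rows:
    region  cost
0  Central    11
1  Central    81
2    North     9
3  Central    54
4  Central    11
5  Central    20
group by region, sum of cost:
         cost
region       
Central   177
North       9
add column cost_plus_4 = t['cost'] + 4:
         cost  cost_plus_4
region                    
Central   177          181
North       9           13
Finally, value at position 0, column 'cost_plus_4' = 181.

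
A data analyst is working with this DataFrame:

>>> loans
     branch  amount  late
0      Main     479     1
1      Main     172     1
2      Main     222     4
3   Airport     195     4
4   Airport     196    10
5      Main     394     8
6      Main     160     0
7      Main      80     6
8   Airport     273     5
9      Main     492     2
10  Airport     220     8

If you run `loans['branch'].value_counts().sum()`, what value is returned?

value_counts of branch:
branch
Main       7
Airport    4
Name: count, dtype: int64

11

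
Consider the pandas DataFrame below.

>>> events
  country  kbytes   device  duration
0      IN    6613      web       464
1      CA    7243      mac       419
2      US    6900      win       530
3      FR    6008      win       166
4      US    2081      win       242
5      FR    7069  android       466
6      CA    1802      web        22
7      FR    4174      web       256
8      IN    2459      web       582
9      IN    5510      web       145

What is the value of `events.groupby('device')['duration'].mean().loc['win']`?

group by device, mean of duration:
device
android    466.000000
mac        419.000000
web        293.800000
win        312.666667
Name: duration, dtype: float64
So loc['win'] = 312.666666667.

312.666666667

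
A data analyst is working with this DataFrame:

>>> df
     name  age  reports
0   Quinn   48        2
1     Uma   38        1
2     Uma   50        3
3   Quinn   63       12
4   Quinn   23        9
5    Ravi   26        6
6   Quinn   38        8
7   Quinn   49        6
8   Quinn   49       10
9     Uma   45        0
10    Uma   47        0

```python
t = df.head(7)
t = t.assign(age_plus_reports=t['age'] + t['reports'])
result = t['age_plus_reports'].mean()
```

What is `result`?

46.7142857143

take first 7 rows:
    name  age  reports
0  Quinn   48        2
1    Uma   38        1
2    Uma   50        3
3  Quinn   63       12
4  Quinn   23        9
5   Ravi   26        6
6  Quinn   38        8
add column age_plus_reports = t['age'] + t['reports']:
    name  age  reports  age_plus_reports
0  Quinn   48        2                50
1    Uma   38        1                39
2    Uma   50        3                53
3  Quinn   63       12                75
4  Quinn   23        9                32
5   Ravi   26        6                32
6  Quinn   38        8                46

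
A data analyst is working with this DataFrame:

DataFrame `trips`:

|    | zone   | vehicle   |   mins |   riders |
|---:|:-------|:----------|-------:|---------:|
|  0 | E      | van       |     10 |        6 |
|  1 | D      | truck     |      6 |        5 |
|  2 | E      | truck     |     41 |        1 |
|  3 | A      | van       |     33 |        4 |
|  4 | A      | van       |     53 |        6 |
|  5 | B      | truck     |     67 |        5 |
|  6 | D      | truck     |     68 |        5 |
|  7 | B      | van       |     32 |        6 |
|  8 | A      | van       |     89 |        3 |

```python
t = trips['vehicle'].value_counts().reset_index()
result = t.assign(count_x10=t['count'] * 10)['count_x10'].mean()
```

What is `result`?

value_counts of vehicle:
vehicle
van      5
truck    4
Name: count, dtype: int64
reset_index():
  vehicle  count
0     van      5
1   truck      4
add column count_x10 = t['count'] * 10:
  vehicle  count  count_x10
0     van      5         50
1   truck      4         40
mean of column 'count_x10' → 45.0

45.0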